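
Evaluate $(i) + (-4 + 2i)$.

(0 + (-4)) + (1 + 2)i = -4 + 3i


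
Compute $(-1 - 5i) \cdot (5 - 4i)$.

(a1*a2 - b1*b2) + (a1*b2 + b1*a2)i
= (-5 - 20) + (4 + (-25))i
= -25 - 21i


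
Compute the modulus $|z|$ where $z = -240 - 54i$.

|z| = sqrt(a^2 + b^2) = sqrt((-240)^2 + (-54)^2) = sqrt(60516) = 246


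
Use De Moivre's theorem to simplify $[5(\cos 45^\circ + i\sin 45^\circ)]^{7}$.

By De Moivre: z^n = r^n(cos(nθ) + i sin(nθ))
= 5^7(cos(7*45°) + i sin(7*45°))
= 78125(cos 315° + i sin 315°)
= 78125*sqrt(2)/2 - (78125*sqrt(2)/2)i


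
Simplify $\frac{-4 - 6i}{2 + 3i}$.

Multiply numerator and denominator by conjugate (2 - 3i):
= (-4 - 6i)(2 - 3i) / (2^2 + 3^2)
= (-26) / 13
= -2


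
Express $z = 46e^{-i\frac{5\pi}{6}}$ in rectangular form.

a = r cos θ = 46 * -sqrt(3)/2 = -23*sqrt(3)
b = r sin θ = 46 * -1/2 = -23
z = -23*sqrt(3) - 23i


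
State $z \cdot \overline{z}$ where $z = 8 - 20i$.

z * conjugate(z) = |z|^2 = a^2 + b^2
= 8^2 + (-20)^2 = 464


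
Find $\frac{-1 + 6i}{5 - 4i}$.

Multiply numerator and denominator by conjugate (5 + 4i):
= (-1 + 6i)(5 + 4i) / (5^2 + (-4)^2)
= (-29 + 26i) / 41
= -29/41 + (26/41)i


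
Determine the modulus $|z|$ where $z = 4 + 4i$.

|z| = sqrt(a^2 + b^2) = sqrt(4^2 + 4^2) = sqrt(32) = sqrt(32)


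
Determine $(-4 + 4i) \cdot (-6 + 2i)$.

(a1*a2 - b1*b2) + (a1*b2 + b1*a2)i
= (24 - 8) + (-8 + (-24))i
= 16 - 32i


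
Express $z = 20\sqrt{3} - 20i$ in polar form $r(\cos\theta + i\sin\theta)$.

r = |z| = sqrt(a^2 + b^2) = sqrt((20*sqrt(3))^2 + (-20)^2) = sqrt(1200 + 400) = sqrt(1600) = 40
θ = arctan(b/a) = arctan(-20/34.641) (quadrant-adjusted) = 330°
z = 40(cos 330° + i sin 330°)


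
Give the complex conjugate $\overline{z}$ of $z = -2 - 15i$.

If z = a + bi, then conjugate(z) = a - bi
conjugate(-2 - 15i) = -2 + 15i


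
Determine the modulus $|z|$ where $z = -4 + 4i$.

|z| = sqrt(a^2 + b^2) = sqrt((-4)^2 + 4^2) = sqrt(32) = sqrt(32)


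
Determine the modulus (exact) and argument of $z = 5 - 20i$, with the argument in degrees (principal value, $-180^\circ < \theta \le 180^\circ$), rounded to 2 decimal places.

|z| = sqrt(5^2 + (-20)^2) = sqrt(425)
arg(z) = arctan(b/a) = arctan(-20/5) (quadrant-adjusted) = -75.96°


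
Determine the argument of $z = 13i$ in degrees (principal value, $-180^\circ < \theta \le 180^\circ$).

a = 0 and b > 0, so z lies on the positive imaginary axis: θ = 90°


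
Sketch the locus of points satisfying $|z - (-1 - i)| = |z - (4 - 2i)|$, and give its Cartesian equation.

|z - z1| = |z - z2| means z is equidistant from z1 and z2,
i.e. the perpendicular bisector of the segment from (-1, -1) to (4, -2) (midpoint (3/2, -3/2)).
With z = x + yi, square both sides:
(x - (-1))^2 + (y - (-1))^2 = (x - 4)^2 + (y - (-2))^2
The x^2 and y^2 terms cancel: 10x + (-2)y = 20 - 2 = 18
Simplify: 5x - y = 9
Locus: Perpendicular bisector of the segment from (-1, -1) to (4, -2): the line 5x - y = 9


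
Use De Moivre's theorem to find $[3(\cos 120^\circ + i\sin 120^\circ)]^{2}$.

By De Moivre: z^n = r^n(cos(nθ) + i sin(nθ))
= 3^2(cos(2*120°) + i sin(2*120°))
= 9(cos 240° + i sin 240°)
= -9/2 - (9*sqrt(3)/2)i


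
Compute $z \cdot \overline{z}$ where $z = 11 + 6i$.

z * conjugate(z) = |z|^2 = a^2 + b^2
= 11^2 + 6^2 = 157


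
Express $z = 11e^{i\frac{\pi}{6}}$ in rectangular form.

a = r cos θ = 11 * sqrt(3)/2 = 11*sqrt(3)/2
b = r sin θ = 11 * 1/2 = 11/2
z = 11*sqrt(3)/2 + (11/2)i


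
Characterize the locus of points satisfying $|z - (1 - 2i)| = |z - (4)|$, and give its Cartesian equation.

|z - z1| = |z - z2| means z is equidistant from z1 and z2,
i.e. the perpendicular bisector of the segment from (1, -2) to (4, 0) (midpoint (5/2, -1)).
With z = x + yi, square both sides:
(x - 1)^2 + (y - (-2))^2 = (x - 4)^2 + (y - 0)^2
The x^2 and y^2 terms cancel: 6x + 4y = 16 - 5 = 11
Simplify: 6x + 4y = 11
Locus: Perpendicular bisector of the segment from (1, -2) to (4, 0): the line 6x + 4y = 11


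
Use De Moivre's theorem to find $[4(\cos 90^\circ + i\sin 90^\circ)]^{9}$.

By De Moivre: z^n = r^n(cos(nθ) + i sin(nθ))
= 4^9(cos(9*90°) + i sin(9*90°))
= 262144(cos 90° + i sin 90°)
= 262144i


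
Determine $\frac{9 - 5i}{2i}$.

Multiply numerator and denominator by conjugate (-2i):
= (9 - 5i)(-2i) / (0^2 + 2^2)
= (-10 - 18i) / 4
Divide through by 2: (-5 - 9i) / 2
= -5/2 - (9/2)i


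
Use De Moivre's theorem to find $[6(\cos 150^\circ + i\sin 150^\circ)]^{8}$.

By De Moivre: z^n = r^n(cos(nθ) + i sin(nθ))
= 6^8(cos(8*150°) + i sin(8*150°))
= 1679616(cos 120° + i sin 120°)
= -839808 + 839808*sqrt(3)i


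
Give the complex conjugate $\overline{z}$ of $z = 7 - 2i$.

If z = a + bi, then conjugate(z) = a - bi
conjugate(7 - 2i) = 7 + 2i


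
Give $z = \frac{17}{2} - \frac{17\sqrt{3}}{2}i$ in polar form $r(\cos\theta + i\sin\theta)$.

r = |z| = sqrt(a^2 + b^2) = sqrt((17/2)^2 + (-17*sqrt(3)/2)^2) = sqrt(289/4 + 867/4) = sqrt(289) = 17
θ = arctan(b/a) = arctan(-14.7224/8.5) (quadrant-adjusted) = 300°
z = 17(cos 300° + i sin 300°)


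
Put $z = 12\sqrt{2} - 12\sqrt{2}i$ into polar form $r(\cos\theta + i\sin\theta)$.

r = |z| = sqrt(a^2 + b^2) = sqrt((12*sqrt(2))^2 + (-12*sqrt(2))^2) = sqrt(288 + 288) = sqrt(576) = 24
θ = arctan(b/a) = arctan(-16.9706/16.9706) (quadrant-adjusted) = 315°
z = 24(cos 315° + i sin 315°)


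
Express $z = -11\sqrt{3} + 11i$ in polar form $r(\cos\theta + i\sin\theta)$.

r = |z| = sqrt(a^2 + b^2) = sqrt((-11*sqrt(3))^2 + (11)^2) = sqrt(363 + 121) = sqrt(484) = 22
θ = arctan(b/a) = arctan(11/-19.0526) (quadrant-adjusted) = 150°
z = 22(cos 150° + i sin 150°)


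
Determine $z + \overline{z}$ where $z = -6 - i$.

z + conjugate(z) = (a + bi) + (a - bi) = 2a
= 2 * (-6) = -12


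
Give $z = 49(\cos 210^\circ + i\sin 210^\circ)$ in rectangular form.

a = r cos θ = 49 * -sqrt(3)/2 = -49*sqrt(3)/2
b = r sin θ = 49 * -1/2 = -49/2
z = -49*sqrt(3)/2 - (49/2)i


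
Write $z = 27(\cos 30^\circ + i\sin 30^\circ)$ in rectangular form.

a = r cos θ = 27 * sqrt(3)/2 = 27*sqrt(3)/2
b = r sin θ = 27 * 1/2 = 27/2
z = 27*sqrt(3)/2 + (27/2)i


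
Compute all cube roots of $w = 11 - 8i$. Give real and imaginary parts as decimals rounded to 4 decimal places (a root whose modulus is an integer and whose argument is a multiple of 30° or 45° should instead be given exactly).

|w| = sqrt(185) ≈ 13.601471, arg(w) ≈ 323.972627°
Root modulus = sqrt(185)^(1/3) ≈ 2.387052
Root arguments: θ_k = (arg(w) + 360°k)/3 for k = 0, 1, ..., 2
Compute each root as (root modulus)(cos θ_k + i sin θ_k) using full-precision intermediates, then round to 4 decimal places.
Roots: -0.7373 + 2.2703i, -1.5975 - 1.7737i, 2.3348 - 0.4967i


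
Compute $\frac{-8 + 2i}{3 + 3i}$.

Multiply numerator and denominator by conjugate (3 - 3i):
= (-8 + 2i)(3 - 3i) / (3^2 + 3^2)
= (-18 + 30i) / 18
Divide through by 6: (-3 + 5i) / 3
= -1 + (5/3)i


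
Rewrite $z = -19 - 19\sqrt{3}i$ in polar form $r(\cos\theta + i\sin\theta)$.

r = |z| = sqrt(a^2 + b^2) = sqrt((-19)^2 + (-19*sqrt(3))^2) = sqrt(361 + 1083) = sqrt(1444) = 38
θ = arctan(b/a) = arctan(-32.909/-19) (quadrant-adjusted) = 240°
z = 38(cos 240° + i sin 240°)


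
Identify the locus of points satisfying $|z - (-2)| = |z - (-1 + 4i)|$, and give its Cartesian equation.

|z - z1| = |z - z2| means z is equidistant from z1 and z2,
i.e. the perpendicular bisector of the segment from (-2, 0) to (-1, 4) (midpoint (-3/2, 2)).
With z = x + yi, square both sides:
(x - (-2))^2 + (y - 0)^2 = (x - (-1))^2 + (y - 4)^2
The x^2 and y^2 terms cancel: 2x + 8y = 17 - 4 = 13
Simplify: 2x + 8y = 13
Locus: Perpendicular bisector of the segment from (-2, 0) to (-1, 4): the line 2x + 8y = 13


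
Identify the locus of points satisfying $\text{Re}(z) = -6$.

Re(z) = x where z = x + yi; the equation x = -6 is satisfied by all points with that x-coordinate
Locus: Vertical line x = -6


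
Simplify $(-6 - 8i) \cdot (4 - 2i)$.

(a1*a2 - b1*b2) + (a1*b2 + b1*a2)i
= (-24 - 16) + (12 + (-32))i
= -40 - 20i


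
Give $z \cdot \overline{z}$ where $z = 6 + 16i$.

z * conjugate(z) = |z|^2 = a^2 + b^2
= 6^2 + 16^2 = 292


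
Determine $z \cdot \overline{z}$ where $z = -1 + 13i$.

z * conjugate(z) = |z|^2 = a^2 + b^2
= (-1)^2 + 13^2 = 170


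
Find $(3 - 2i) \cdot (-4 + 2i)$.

(a1*a2 - b1*b2) + (a1*b2 + b1*a2)i
= (-12 - (-4)) + (6 + 8)i
= -8 + 14i


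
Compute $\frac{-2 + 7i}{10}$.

Divisor is real, so divide each part by 10:
= -1/5 + (7/10)i


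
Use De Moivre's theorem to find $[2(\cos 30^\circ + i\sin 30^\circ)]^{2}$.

By De Moivre: z^n = r^n(cos(nθ) + i sin(nθ))
= 2^2(cos(2*30°) + i sin(2*30°))
= 4(cos 60° + i sin 60°)
= 2 + 2*sqrt(3)i


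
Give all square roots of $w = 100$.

|w| = 100, arg(w) = 0°
Root modulus = 100^(1/2) = 10
Root arguments: θ_k = (0° + 360°k)/2 for k = 0, 1, ..., 1
Roots: 10, -10


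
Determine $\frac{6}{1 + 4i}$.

Multiply numerator and denominator by conjugate (1 - 4i):
= (6)(1 - 4i) / (1^2 + 4^2)
= (6 - 24i) / 17
= 6/17 - (24/17)i


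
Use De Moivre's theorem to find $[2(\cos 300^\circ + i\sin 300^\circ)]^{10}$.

By De Moivre: z^n = r^n(cos(nθ) + i sin(nθ))
= 2^10(cos(10*300°) + i sin(10*300°))
= 1024(cos 120° + i sin 120°)
= -512 + 512*sqrt(3)i


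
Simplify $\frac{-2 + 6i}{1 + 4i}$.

Multiply numerator and denominator by conjugate (1 - 4i):
= (-2 + 6i)(1 - 4i) / (1^2 + 4^2)
= (22 + 14i) / 17
= 22/17 + (14/17)i


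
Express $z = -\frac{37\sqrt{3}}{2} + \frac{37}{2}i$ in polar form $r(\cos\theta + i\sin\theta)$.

r = |z| = sqrt(a^2 + b^2) = sqrt((-37*sqrt(3)/2)^2 + (37/2)^2) = sqrt(4107/4 + 1369/4) = sqrt(1369) = 37
θ = arctan(b/a) = arctan(18.5/-32.0429) (quadrant-adjusted) = 150°
z = 37(cos 150° + i sin 150°)


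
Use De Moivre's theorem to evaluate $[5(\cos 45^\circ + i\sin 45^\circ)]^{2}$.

By De Moivre: z^n = r^n(cos(nθ) + i sin(nθ))
= 5^2(cos(2*45°) + i sin(2*45°))
= 25(cos 90° + i sin 90°)
= 25i


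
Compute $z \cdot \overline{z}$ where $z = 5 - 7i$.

z * conjugate(z) = |z|^2 = a^2 + b^2
= 5^2 + (-7)^2 = 74


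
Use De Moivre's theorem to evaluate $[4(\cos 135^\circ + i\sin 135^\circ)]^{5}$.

By De Moivre: z^n = r^n(cos(nθ) + i sin(nθ))
= 4^5(cos(5*135°) + i sin(5*135°))
= 1024(cos 315° + i sin 315°)
= 512*sqrt(2) - 512*sqrt(2)i


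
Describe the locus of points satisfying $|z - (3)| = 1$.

|z - z0| = r describes a circle centered at z0 with radius r
Here z0 = 3 and r = 1
Locus: Circle centered at (3, 0) with radius 1


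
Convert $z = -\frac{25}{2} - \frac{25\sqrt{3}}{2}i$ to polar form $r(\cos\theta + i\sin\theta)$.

r = |z| = sqrt(a^2 + b^2) = sqrt((-25/2)^2 + (-25*sqrt(3)/2)^2) = sqrt(625/4 + 1875/4) = sqrt(625) = 25
θ = arctan(b/a) = arctan(-21.6506/-12.5) (quadrant-adjusted) = 240°
z = 25(cos 240° + i sin 240°)


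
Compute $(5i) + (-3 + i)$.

(0 + (-3)) + (5 + 1)i = -3 + 6i


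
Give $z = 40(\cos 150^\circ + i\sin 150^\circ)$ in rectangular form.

a = r cos θ = 40 * -sqrt(3)/2 = -20*sqrt(3)
b = r sin θ = 40 * 1/2 = 20
z = -20*sqrt(3) + 20i


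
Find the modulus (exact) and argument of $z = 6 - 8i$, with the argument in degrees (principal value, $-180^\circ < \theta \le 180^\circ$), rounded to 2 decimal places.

|z| = sqrt(6^2 + (-8)^2) = 10
arg(z) = arctan(b/a) = arctan(-8/6) (quadrant-adjusted) = -53.13°


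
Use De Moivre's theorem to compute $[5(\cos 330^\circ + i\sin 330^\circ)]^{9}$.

By De Moivre: z^n = r^n(cos(nθ) + i sin(nθ))
= 5^9(cos(9*330°) + i sin(9*330°))
= 1953125(cos 90° + i sin 90°)
= 1953125i


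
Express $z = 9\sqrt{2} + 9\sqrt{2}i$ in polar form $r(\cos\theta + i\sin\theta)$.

r = |z| = sqrt(a^2 + b^2) = sqrt((9*sqrt(2))^2 + (9*sqrt(2))^2) = sqrt(162 + 162) = sqrt(324) = 18
θ = arctan(b/a) = arctan(12.7279/12.7279) (quadrant-adjusted) = 45°
z = 18(cos 45° + i sin 45°)


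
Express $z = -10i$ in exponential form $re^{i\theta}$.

r = |z| = sqrt((0)^2 + (-10)^2) = sqrt(0 + 100) = sqrt(100) = 10
a = 0 and b < 0, so z lies on the negative imaginary axis: θ = -90° = -π/2
z = 10e^(-i*π/2)


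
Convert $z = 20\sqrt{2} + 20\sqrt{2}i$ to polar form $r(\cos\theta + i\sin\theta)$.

r = |z| = sqrt(a^2 + b^2) = sqrt((20*sqrt(2))^2 + (20*sqrt(2))^2) = sqrt(800 + 800) = sqrt(1600) = 40
θ = arctan(b/a) = arctan(28.2843/28.2843) (quadrant-adjusted) = 45°
z = 40(cos 45° + i sin 45°)


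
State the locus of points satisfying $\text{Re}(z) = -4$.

Re(z) = x where z = x + yi; the equation x = -4 is satisfied by all points with that x-coordinate
Locus: Vertical line x = -4


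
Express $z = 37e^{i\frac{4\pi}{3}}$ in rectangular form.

a = r cos θ = 37 * -1/2 = -37/2
b = r sin θ = 37 * -sqrt(3)/2 = -37*sqrt(3)/2
z = -37/2 - (37*sqrt(3)/2)i


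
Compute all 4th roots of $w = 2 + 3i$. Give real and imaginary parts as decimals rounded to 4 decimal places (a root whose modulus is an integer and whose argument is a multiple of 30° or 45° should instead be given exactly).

|w| = sqrt(13) ≈ 3.605551, arg(w) ≈ 56.309932°
Root modulus = sqrt(13)^(1/4) ≈ 1.377980
Root arguments: θ_k = (arg(w) + 360°k)/4 for k = 0, 1, ..., 3
Compute each root as (root modulus)(cos θ_k + i sin θ_k) using full-precision intermediates, then round to 4 decimal places.
Roots: 1.3366 + 0.3352i, -0.3352 + 1.3366i, -1.3366 - 0.3352i, 0.3352 - 1.3366i


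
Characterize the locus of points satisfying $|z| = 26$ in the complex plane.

|z| = 26 means sqrt(x^2 + y^2) = 26
This is a circle of radius 26 centered at the origin


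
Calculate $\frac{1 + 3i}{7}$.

Divisor is real, so divide each part by 7:
= 1/7 + (3/7)i


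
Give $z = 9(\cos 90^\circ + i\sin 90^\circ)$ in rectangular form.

a = r cos θ = 9 * 0 = 0
b = r sin θ = 9 * 1 = 9
z = 9i


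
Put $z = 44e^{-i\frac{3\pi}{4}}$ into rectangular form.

a = r cos θ = 44 * -sqrt(2)/2 = -22*sqrt(2)
b = r sin θ = 44 * -sqrt(2)/2 = -22*sqrt(2)
z = -22*sqrt(2) - 22*sqrt(2)i


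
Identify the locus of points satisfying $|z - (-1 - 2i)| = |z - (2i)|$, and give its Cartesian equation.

|z - z1| = |z - z2| means z is equidistant from z1 and z2,
i.e. the perpendicular bisector of the segment from (-1, -2) to (0, 2) (midpoint (-1/2, 0)).
With z = x + yi, square both sides:
(x - (-1))^2 + (y - (-2))^2 = (x - 0)^2 + (y - 2)^2
The x^2 and y^2 terms cancel: 2x + 8y = 4 - 5 = -1
Simplify: 2x + 8y = -1
Locus: Perpendicular bisector of the segment from (-1, -2) to (0, 2): the line 2x + 8y = -1


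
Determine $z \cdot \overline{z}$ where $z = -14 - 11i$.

z * conjugate(z) = |z|^2 = a^2 + b^2
= (-14)^2 + (-11)^2 = 317


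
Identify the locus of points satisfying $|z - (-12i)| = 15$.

|z - z0| = r describes a circle centered at z0 with radius r
Here z0 = -12i and r = 15
Locus: Circle centered at (0, -12) with radius 15


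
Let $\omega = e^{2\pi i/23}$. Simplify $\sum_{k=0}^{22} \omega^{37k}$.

Let ζ = ω^37 = e^(2πi·37/23). Since 23 ∤ 37, ζ ≠ 1.
Sum = Σ_{k=0}^{22} ζ^k = (ζ^23 - 1)/(ζ - 1) = (ω^{37·23} - 1)/(ζ - 1) = (1 - 1)/(ζ - 1) = 0


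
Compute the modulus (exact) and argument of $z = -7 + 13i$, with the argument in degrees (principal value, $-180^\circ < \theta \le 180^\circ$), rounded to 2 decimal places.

|z| = sqrt((-7)^2 + 13^2) = sqrt(218)
arg(z) = arctan(b/a) = arctan(13/-7) (quadrant-adjusted) = 118.30°


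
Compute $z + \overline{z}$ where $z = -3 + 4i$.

z + conjugate(z) = (a + bi) + (a - bi) = 2a
= 2 * (-3) = -6


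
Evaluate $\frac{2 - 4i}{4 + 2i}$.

Multiply numerator and denominator by conjugate (4 - 2i):
= (2 - 4i)(4 - 2i) / (4^2 + 2^2)
= (-20i) / 20
= -i


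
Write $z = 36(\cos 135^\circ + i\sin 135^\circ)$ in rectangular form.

a = r cos θ = 36 * -sqrt(2)/2 = -18*sqrt(2)
b = r sin θ = 36 * sqrt(2)/2 = 18*sqrt(2)
z = -18*sqrt(2) + 18*sqrt(2)i


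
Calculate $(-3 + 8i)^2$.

(a + bi)^2 = a^2 - b^2 + 2abi
= (-3)^2 - 8^2 + 2*(-3)*8i
= -55 - 48i


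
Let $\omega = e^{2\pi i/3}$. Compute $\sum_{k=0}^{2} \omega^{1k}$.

Let ζ = ω^1 = e^(2πi·1/3). Since 3 ∤ 1, ζ ≠ 1.
Sum = Σ_{k=0}^{2} ζ^k = (ζ^3 - 1)/(ζ - 1) = (ω^{1·3} - 1)/(ζ - 1) = (1 - 1)/(ζ - 1) = 0


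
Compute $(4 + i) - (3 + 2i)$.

(4 - 3) + (1 - 2)i = 1 - i


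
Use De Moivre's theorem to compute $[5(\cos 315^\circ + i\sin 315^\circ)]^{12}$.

By De Moivre: z^n = r^n(cos(nθ) + i sin(nθ))
= 5^12(cos(12*315°) + i sin(12*315°))
= 244140625(cos 180° + i sin 180°)
= -244140625


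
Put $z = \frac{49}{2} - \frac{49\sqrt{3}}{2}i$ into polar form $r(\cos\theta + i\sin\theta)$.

r = |z| = sqrt(a^2 + b^2) = sqrt((49/2)^2 + (-49*sqrt(3)/2)^2) = sqrt(2401/4 + 7203/4) = sqrt(2401) = 49
θ = arctan(b/a) = arctan(-42.4352/24.5) (quadrant-adjusted) = 300°
z = 49(cos 300° + i sin 300°)


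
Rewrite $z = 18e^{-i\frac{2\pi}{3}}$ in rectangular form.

a = r cos θ = 18 * -1/2 = -9
b = r sin θ = 18 * -sqrt(3)/2 = -9*sqrt(3)
z = -9 - 9*sqrt(3)i


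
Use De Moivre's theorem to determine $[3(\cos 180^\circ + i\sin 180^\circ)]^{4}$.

By De Moivre: z^n = r^n(cos(nθ) + i sin(nθ))
= 3^4(cos(4*180°) + i sin(4*180°))
= 81(cos 0° + i sin 0°)
= 81


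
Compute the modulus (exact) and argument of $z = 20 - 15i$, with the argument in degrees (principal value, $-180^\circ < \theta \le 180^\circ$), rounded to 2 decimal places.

|z| = sqrt(20^2 + (-15)^2) = 25
arg(z) = arctan(b/a) = arctan(-15/20) (quadrant-adjusted) = -36.87°


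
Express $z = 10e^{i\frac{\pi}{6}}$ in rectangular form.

a = r cos θ = 10 * sqrt(3)/2 = 5*sqrt(3)
b = r sin θ = 10 * 1/2 = 5
z = 5*sqrt(3) + 5i


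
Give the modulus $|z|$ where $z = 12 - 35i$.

|z| = sqrt(a^2 + b^2) = sqrt(12^2 + (-35)^2) = sqrt(1369) = 37


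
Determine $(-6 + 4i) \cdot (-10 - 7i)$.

(a1*a2 - b1*b2) + (a1*b2 + b1*a2)i
= (60 - (-28)) + (42 + (-40))i
= 88 + 2i


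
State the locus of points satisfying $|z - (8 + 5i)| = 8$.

|z - z0| = r describes a circle centered at z0 with radius r
Here z0 = 8 + 5i and r = 8
Locus: Circle centered at (8, 5) with radius 8


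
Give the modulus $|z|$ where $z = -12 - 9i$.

|z| = sqrt(a^2 + b^2) = sqrt((-12)^2 + (-9)^2) = sqrt(225) = 15


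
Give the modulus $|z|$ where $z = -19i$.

|z| = sqrt(a^2 + b^2) = sqrt(0^2 + (-19)^2) = sqrt(361) = 19


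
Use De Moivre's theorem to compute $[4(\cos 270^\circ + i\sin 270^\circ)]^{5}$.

By De Moivre: z^n = r^n(cos(nθ) + i sin(nθ))
= 4^5(cos(5*270°) + i sin(5*270°))
= 1024(cos 270° + i sin 270°)
= -1024i


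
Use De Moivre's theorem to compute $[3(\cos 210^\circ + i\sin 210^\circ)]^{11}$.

By De Moivre: z^n = r^n(cos(nθ) + i sin(nθ))
= 3^11(cos(11*210°) + i sin(11*210°))
= 177147(cos 150° + i sin 150°)
= -177147*sqrt(3)/2 + (177147/2)i


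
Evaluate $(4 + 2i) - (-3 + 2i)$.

(4 - (-3)) + (2 - 2)i = 7


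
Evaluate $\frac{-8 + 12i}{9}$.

Divisor is real, so divide each part by 9:
= -8/9 + (4/3)i


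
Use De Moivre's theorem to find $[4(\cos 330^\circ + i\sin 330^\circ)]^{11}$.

By De Moivre: z^n = r^n(cos(nθ) + i sin(nθ))
= 4^11(cos(11*330°) + i sin(11*330°))
= 4194304(cos 30° + i sin 30°)
= 2097152*sqrt(3) + 2097152i


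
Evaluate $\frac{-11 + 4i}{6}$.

Divisor is real, so divide each part by 6:
= -11/6 + (2/3)i


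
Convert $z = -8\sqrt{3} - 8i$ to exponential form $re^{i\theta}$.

r = |z| = sqrt((-8*sqrt(3))^2 + (-8)^2) = sqrt(192 + 64) = sqrt(256) = 16
θ = arctan(b/a) = arctan(-8/-13.8564) (quadrant-adjusted) = -150° = -5π/6
z = 16e^(-i*5π/6)


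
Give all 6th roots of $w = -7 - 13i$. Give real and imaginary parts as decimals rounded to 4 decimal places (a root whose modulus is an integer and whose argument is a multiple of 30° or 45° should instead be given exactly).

|w| = sqrt(218) ≈ 14.764823, arg(w) ≈ 241.699244°
Root modulus = sqrt(218)^(1/6) ≈ 1.566287
Root arguments: θ_k = (arg(w) + 360°k)/6 for k = 0, 1, ..., 5
Compute each root as (root modulus)(cos θ_k + i sin θ_k) using full-precision intermediates, then round to 4 decimal places.
Roots: 1.1949 + 1.0127i, -0.2796 + 1.5411i, -1.4745 + 0.5284i, -1.1949 - 1.0127i, 0.2796 - 1.5411i, 1.4745 - 0.5284i


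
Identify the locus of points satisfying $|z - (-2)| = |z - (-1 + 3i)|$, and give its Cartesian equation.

|z - z1| = |z - z2| means z is equidistant from z1 and z2,
i.e. the perpendicular bisector of the segment from (-2, 0) to (-1, 3) (midpoint (-3/2, 3/2)).
With z = x + yi, square both sides:
(x - (-2))^2 + (y - 0)^2 = (x - (-1))^2 + (y - 3)^2
The x^2 and y^2 terms cancel: 2x + 6y = 10 - 4 = 6
Simplify: x + 3y = 3
Locus: Perpendicular bisector of the segment from (-2, 0) to (-1, 3): the line x + 3y = 3


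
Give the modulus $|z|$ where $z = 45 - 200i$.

|z| = sqrt(a^2 + b^2) = sqrt(45^2 + (-200)^2) = sqrt(42025) = 205


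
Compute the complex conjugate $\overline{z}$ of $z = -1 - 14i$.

If z = a + bi, then conjugate(z) = a - bi
conjugate(-1 - 14i) = -1 + 14i


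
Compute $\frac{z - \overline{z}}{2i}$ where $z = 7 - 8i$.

z - conjugate(z) = 2bi
(z - conjugate(z))/(2i) = 2bi/(2i) = b = -8


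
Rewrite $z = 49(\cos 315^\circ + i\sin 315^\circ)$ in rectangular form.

a = r cos θ = 49 * sqrt(2)/2 = 49*sqrt(2)/2
b = r sin θ = 49 * -sqrt(2)/2 = -49*sqrt(2)/2
z = 49*sqrt(2)/2 - (49*sqrt(2)/2)i


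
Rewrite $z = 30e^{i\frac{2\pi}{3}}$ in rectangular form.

a = r cos θ = 30 * -1/2 = -15
b = r sin θ = 30 * sqrt(3)/2 = 15*sqrt(3)
z = -15 + 15*sqrt(3)i


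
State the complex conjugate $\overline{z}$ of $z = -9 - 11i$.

If z = a + bi, then conjugate(z) = a - bi
conjugate(-9 - 11i) = -9 + 11i


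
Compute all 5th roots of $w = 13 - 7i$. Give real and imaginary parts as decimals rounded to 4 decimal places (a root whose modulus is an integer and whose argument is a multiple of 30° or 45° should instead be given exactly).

|w| = sqrt(218) ≈ 14.764823, arg(w) ≈ 331.699244°
Root modulus = sqrt(218)^(1/5) ≈ 1.713348
Root arguments: θ_k = (arg(w) + 360°k)/5 for k = 0, 1, ..., 4
Compute each root as (root modulus)(cos θ_k + i sin θ_k) using full-precision intermediates, then round to 4 decimal places.
Roots: 0.6876 + 1.5693i, -1.2800 + 1.1389i, -1.4787 - 0.8655i, 0.3662 - 1.6738i, 1.7050 - 0.1690i


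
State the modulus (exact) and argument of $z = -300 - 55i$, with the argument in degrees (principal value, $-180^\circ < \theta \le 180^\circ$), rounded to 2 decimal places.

|z| = sqrt((-300)^2 + (-55)^2) = 305
arg(z) = arctan(b/a) = arctan(-55/-300) (quadrant-adjusted) = -169.61°


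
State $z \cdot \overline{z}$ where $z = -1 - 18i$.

z * conjugate(z) = |z|^2 = a^2 + b^2
= (-1)^2 + (-18)^2 = 325


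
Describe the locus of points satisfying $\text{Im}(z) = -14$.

Im(z) = y where z = x + yi; the equation y = -14 is satisfied by all points with that y-coordinate
Locus: Horizontal line y = -14


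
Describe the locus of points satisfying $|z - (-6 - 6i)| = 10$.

|z - z0| = r describes a circle centered at z0 with radius r
Here z0 = -6 - 6i and r = 10
Locus: Circle centered at (-6, -6) with radius 10


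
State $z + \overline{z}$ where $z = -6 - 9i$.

z + conjugate(z) = (a + bi) + (a - bi) = 2a
= 2 * (-6) = -12


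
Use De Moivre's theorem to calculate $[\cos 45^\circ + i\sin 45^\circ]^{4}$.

By De Moivre: z^n = r^n(cos(nθ) + i sin(nθ))
= 1^4(cos(4*45°) + i sin(4*45°))
= 1(cos 180° + i sin 180°)
= -1


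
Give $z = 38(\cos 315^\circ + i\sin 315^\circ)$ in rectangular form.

a = r cos θ = 38 * sqrt(2)/2 = 19*sqrt(2)
b = r sin θ = 38 * -sqrt(2)/2 = -19*sqrt(2)
z = 19*sqrt(2) - 19*sqrt(2)i


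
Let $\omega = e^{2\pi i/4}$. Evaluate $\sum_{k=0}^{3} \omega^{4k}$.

Since 4 divides 4, ω^4 = (ω^4)^1 = 1^1 = 1, so every term is 1.
Sum = 4 · 1 = 4


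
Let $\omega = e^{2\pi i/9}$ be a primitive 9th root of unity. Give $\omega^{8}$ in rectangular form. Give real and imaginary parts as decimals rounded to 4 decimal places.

ω^8 = e^(2πi·8/9) = e^(i·16π/9)
= cos(16π/9) + i sin(16π/9)
= 0.7660 - 0.6428i


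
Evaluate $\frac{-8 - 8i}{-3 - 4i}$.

Multiply numerator and denominator by conjugate (-3 + 4i):
= (-8 - 8i)(-3 + 4i) / ((-3)^2 + (-4)^2)
= (56 - 8i) / 25
= 56/25 - (8/25)i


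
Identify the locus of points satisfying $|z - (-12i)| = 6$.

|z - z0| = r describes a circle centered at z0 with radius r
Here z0 = -12i and r = 6
Locus: Circle centered at (0, -12) with radius 6


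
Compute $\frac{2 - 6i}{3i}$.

Multiply numerator and denominator by conjugate (-3i):
= (2 - 6i)(-3i) / (0^2 + 3^2)
= (-18 - 6i) / 9
Divide through by 3: (-6 - 2i) / 3
= -2 - (2/3)i


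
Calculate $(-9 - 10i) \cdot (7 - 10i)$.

(a1*a2 - b1*b2) + (a1*b2 + b1*a2)i
= (-63 - 100) + (90 + (-70))i
= -163 + 20i


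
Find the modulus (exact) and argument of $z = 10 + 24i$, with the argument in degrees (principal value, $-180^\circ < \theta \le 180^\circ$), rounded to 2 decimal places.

|z| = sqrt(10^2 + 24^2) = 26
arg(z) = arctan(b/a) = arctan(24/10) (quadrant-adjusted) = 67.38°


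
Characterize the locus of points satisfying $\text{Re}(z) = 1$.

Re(z) = x where z = x + yi; the equation x = 1 is satisfied by all points with that x-coordinate
Locus: Vertical line x = 1


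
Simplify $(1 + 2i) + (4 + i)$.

(1 + 4) + (2 + 1)i = 5 + 3i


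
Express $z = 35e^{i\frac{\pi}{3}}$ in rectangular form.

a = r cos θ = 35 * 1/2 = 35/2
b = r sin θ = 35 * sqrt(3)/2 = 35*sqrt(3)/2
z = 35/2 + (35*sqrt(3)/2)i


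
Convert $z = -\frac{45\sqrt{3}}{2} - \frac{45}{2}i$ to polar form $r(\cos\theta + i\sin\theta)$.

r = |z| = sqrt(a^2 + b^2) = sqrt((-45*sqrt(3)/2)^2 + (-45/2)^2) = sqrt(6075/4 + 2025/4) = sqrt(2025) = 45
θ = arctan(b/a) = arctan(-22.5/-38.9711) (quadrant-adjusted) = 210°
z = 45(cos 210° + i sin 210°)


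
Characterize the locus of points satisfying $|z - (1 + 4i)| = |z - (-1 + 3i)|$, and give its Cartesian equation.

|z - z1| = |z - z2| means z is equidistant from z1 and z2,
i.e. the perpendicular bisector of the segment from (1, 4) to (-1, 3) (midpoint (0, 7/2)).
With z = x + yi, square both sides:
(x - 1)^2 + (y - 4)^2 = (x - (-1))^2 + (y - 3)^2
The x^2 and y^2 terms cancel: -4x + (-2)y = 10 - 17 = -7
Simplify: 4x + 2y = 7
Locus: Perpendicular bisector of the segment from (1, 4) to (-1, 3): the line 4x + 2y = 7


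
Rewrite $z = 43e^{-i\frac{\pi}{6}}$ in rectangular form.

a = r cos θ = 43 * sqrt(3)/2 = 43*sqrt(3)/2
b = r sin θ = 43 * -1/2 = -43/2
z = 43*sqrt(3)/2 - (43/2)i


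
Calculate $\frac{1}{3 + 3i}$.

Multiply numerator and denominator by conjugate (3 - 3i):
= (1)(3 - 3i) / (3^2 + 3^2)
= (3 - 3i) / 18
Divide through by 3: (1 - i) / 6
= 1/6 - (1/6)i


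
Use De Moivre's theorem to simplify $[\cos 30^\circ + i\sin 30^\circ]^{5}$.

By De Moivre: z^n = r^n(cos(nθ) + i sin(nθ))
= 1^5(cos(5*30°) + i sin(5*30°))
= 1(cos 150° + i sin 150°)
= -sqrt(3)/2 + (1/2)i


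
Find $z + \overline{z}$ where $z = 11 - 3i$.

z + conjugate(z) = (a + bi) + (a - bi) = 2a
= 2 * 11 = 22


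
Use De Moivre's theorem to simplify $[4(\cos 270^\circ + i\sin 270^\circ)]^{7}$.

By De Moivre: z^n = r^n(cos(nθ) + i sin(nθ))
= 4^7(cos(7*270°) + i sin(7*270°))
= 16384(cos 90° + i sin 90°)
= 16384i


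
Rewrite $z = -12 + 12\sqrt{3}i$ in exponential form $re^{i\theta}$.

r = |z| = sqrt((-12)^2 + (12*sqrt(3))^2) = sqrt(144 + 432) = sqrt(576) = 24
θ = arctan(b/a) = arctan(20.7846/-12) (quadrant-adjusted) = 120° = 2π/3
z = 24e^(i*2π/3)


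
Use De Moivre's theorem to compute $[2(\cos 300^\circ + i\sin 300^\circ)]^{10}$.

By De Moivre: z^n = r^n(cos(nθ) + i sin(nθ))
= 2^10(cos(10*300°) + i sin(10*300°))
= 1024(cos 120° + i sin 120°)
= -512 + 512*sqrt(3)i


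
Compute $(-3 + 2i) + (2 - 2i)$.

(-3 + 2) + (2 + (-2))i = -1


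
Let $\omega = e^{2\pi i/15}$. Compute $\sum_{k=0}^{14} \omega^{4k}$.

Let ζ = ω^4 = e^(2πi·4/15). Since 15 ∤ 4, ζ ≠ 1.
Sum = Σ_{k=0}^{14} ζ^k = (ζ^15 - 1)/(ζ - 1) = (ω^{4·15} - 1)/(ζ - 1) = (1 - 1)/(ζ - 1) = 0


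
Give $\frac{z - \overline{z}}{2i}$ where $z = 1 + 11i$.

z - conjugate(z) = 2bi
(z - conjugate(z))/(2i) = 2bi/(2i) = b = 11


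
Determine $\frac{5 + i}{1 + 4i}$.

Multiply numerator and denominator by conjugate (1 - 4i):
= (5 + i)(1 - 4i) / (1^2 + 4^2)
= (9 - 19i) / 17
= 9/17 - (19/17)i


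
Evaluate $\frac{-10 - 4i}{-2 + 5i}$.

Multiply numerator and denominator by conjugate (-2 - 5i):
= (-10 - 4i)(-2 - 5i) / ((-2)^2 + 5^2)
= (58i) / 29
= 2i


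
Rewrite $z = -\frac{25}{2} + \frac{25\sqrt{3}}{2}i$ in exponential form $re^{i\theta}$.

r = |z| = sqrt((-25/2)^2 + (25*sqrt(3)/2)^2) = sqrt(625/4 + 1875/4) = sqrt(625) = 25
θ = arctan(b/a) = arctan(21.6506/-12.5) (quadrant-adjusted) = 120° = 2π/3
z = 25e^(i*2π/3)


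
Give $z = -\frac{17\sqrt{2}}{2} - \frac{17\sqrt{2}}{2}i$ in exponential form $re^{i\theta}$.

r = |z| = sqrt((-17*sqrt(2)/2)^2 + (-17*sqrt(2)/2)^2) = sqrt(289/2 + 289/2) = sqrt(289) = 17
θ = arctan(b/a) = arctan(-12.0208/-12.0208) (quadrant-adjusted) = -135° = -3π/4
z = 17e^(-i*3π/4)


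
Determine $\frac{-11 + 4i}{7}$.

Divisor is real, so divide each part by 7:
= -11/7 + (4/7)i


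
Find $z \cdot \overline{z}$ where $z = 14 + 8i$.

z * conjugate(z) = |z|^2 = a^2 + b^2
= 14^2 + 8^2 = 260


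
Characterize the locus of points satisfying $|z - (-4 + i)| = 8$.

|z - z0| = r describes a circle centered at z0 with radius r
Here z0 = -4 + i and r = 8
Locus: Circle centered at (-4, 1) with radius 8


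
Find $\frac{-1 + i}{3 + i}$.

Multiply numerator and denominator by conjugate (3 - i):
= (-1 + i)(3 - i) / (3^2 + 1^2)
= (-2 + 4i) / 10
Divide through by 2: (-1 + 2i) / 5
= -1/5 + (2/5)i


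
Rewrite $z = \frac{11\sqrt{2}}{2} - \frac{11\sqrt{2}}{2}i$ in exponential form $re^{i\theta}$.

r = |z| = sqrt((11*sqrt(2)/2)^2 + (-11*sqrt(2)/2)^2) = sqrt(121/2 + 121/2) = sqrt(121) = 11
θ = arctan(b/a) = arctan(-7.7782/7.7782) (quadrant-adjusted) = -45° = -π/4
z = 11e^(-i*π/4)


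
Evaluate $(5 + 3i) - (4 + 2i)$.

(5 - 4) + (3 - 2)i = 1 + i


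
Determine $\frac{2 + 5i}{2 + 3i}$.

Multiply numerator and denominator by conjugate (2 - 3i):
= (2 + 5i)(2 - 3i) / (2^2 + 3^2)
= (19 + 4i) / 13
= 19/13 + (4/13)i


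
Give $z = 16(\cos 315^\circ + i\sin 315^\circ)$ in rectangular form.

a = r cos θ = 16 * sqrt(2)/2 = 8*sqrt(2)
b = r sin θ = 16 * -sqrt(2)/2 = -8*sqrt(2)
z = 8*sqrt(2) - 8*sqrt(2)i


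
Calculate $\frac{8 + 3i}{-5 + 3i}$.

Multiply numerator and denominator by conjugate (-5 - 3i):
= (8 + 3i)(-5 - 3i) / ((-5)^2 + 3^2)
= (-31 - 39i) / 34
= -31/34 - (39/34)i


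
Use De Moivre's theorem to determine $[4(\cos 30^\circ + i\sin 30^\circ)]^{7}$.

By De Moivre: z^n = r^n(cos(nθ) + i sin(nθ))
= 4^7(cos(7*30°) + i sin(7*30°))
= 16384(cos 210° + i sin 210°)
= -8192*sqrt(3) - 8192i


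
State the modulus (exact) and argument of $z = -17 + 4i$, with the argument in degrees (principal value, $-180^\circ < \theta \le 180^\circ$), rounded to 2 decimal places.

|z| = sqrt((-17)^2 + 4^2) = sqrt(305)
arg(z) = arctan(b/a) = arctan(4/-17) (quadrant-adjusted) = 166.76°


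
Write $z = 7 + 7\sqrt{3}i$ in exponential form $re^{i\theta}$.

r = |z| = sqrt((7)^2 + (7*sqrt(3))^2) = sqrt(49 + 147) = sqrt(196) = 14
θ = arctan(b/a) = arctan(12.1244/7) (quadrant-adjusted) = 60° = π/3
z = 14e^(i*π/3)


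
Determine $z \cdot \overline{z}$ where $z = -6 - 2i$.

z * conjugate(z) = |z|^2 = a^2 + b^2
= (-6)^2 + (-2)^2 = 40


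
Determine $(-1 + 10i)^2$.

(a + bi)^2 = a^2 - b^2 + 2abi
= (-1)^2 - 10^2 + 2*(-1)*10i
= -99 - 20i


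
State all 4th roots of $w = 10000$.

|w| = 10000, arg(w) = 0°
Root modulus = 10000^(1/4) = 10
Root arguments: θ_k = (0° + 360°k)/4 for k = 0, 1, ..., 3
Roots: 10, 10i, -10, -10i


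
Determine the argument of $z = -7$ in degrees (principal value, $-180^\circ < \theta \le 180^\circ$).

b = 0 and a < 0, so z lies on the negative real axis: θ = 180°


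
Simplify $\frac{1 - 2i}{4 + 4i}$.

Multiply numerator and denominator by conjugate (4 - 4i):
= (1 - 2i)(4 - 4i) / (4^2 + 4^2)
= (-4 - 12i) / 32
Divide through by 4: (-1 - 3i) / 8
= -1/8 - (3/8)i


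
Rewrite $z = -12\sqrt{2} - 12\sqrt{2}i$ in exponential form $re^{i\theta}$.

r = |z| = sqrt((-12*sqrt(2))^2 + (-12*sqrt(2))^2) = sqrt(288 + 288) = sqrt(576) = 24
θ = arctan(b/a) = arctan(-16.9706/-16.9706) (quadrant-adjusted) = -135° = -3π/4
z = 24e^(-i*3π/4)


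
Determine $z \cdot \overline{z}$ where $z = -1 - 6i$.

z * conjugate(z) = |z|^2 = a^2 + b^2
= (-1)^2 + (-6)^2 = 37


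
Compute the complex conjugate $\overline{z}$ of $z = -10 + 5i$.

If z = a + bi, then conjugate(z) = a - bi
conjugate(-10 + 5i) = -10 - 5i


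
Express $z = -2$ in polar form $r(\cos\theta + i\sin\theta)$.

r = |z| = sqrt(a^2 + b^2) = sqrt((-2)^2 + (0)^2) = sqrt(4 + 0) = sqrt(4) = 2
b = 0 and a < 0, so z lies on the negative real axis: θ = 180°
z = 2(cos 180° + i sin 180°)


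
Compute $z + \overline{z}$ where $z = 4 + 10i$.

z + conjugate(z) = (a + bi) + (a - bi) = 2a
= 2 * 4 = 8


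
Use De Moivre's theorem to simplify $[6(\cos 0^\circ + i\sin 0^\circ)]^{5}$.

By De Moivre: z^n = r^n(cos(nθ) + i sin(nθ))
= 6^5(cos(5*0°) + i sin(5*0°))
= 7776(cos 0° + i sin 0°)
= 7776


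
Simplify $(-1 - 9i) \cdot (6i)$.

(a1*a2 - b1*b2) + (a1*b2 + b1*a2)i
= (0 - (-54)) + (-6 + 0)i
= 54 - 6i


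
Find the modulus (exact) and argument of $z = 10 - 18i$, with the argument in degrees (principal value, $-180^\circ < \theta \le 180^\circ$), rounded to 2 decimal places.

|z| = sqrt(10^2 + (-18)^2) = sqrt(424)
arg(z) = arctan(b/a) = arctan(-18/10) (quadrant-adjusted) = -60.95°


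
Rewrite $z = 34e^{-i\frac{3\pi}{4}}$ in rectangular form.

a = r cos θ = 34 * -sqrt(2)/2 = -17*sqrt(2)
b = r sin θ = 34 * -sqrt(2)/2 = -17*sqrt(2)
z = -17*sqrt(2) - 17*sqrt(2)i


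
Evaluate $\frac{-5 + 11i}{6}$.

Divisor is real, so divide each part by 6:
= -5/6 + (11/6)i


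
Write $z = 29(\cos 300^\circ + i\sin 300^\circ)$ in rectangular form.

a = r cos θ = 29 * 1/2 = 29/2
b = r sin θ = 29 * -sqrt(3)/2 = -29*sqrt(3)/2
z = 29/2 - (29*sqrt(3)/2)i


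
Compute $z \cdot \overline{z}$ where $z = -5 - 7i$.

z * conjugate(z) = |z|^2 = a^2 + b^2
= (-5)^2 + (-7)^2 = 74


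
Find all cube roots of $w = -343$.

|w| = 343, arg(w) = 180°
Root modulus = 343^(1/3) = 7
Root arguments: θ_k = (180° + 360°k)/3 for k = 0, 1, ..., 2
Roots: 7/2 + (7*sqrt(3)/2)i, -7, 7/2 - (7*sqrt(3)/2)i


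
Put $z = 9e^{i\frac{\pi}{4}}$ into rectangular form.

a = r cos θ = 9 * sqrt(2)/2 = 9*sqrt(2)/2
b = r sin θ = 9 * sqrt(2)/2 = 9*sqrt(2)/2
z = 9*sqrt(2)/2 + (9*sqrt(2)/2)i


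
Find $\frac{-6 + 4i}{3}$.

Divisor is real, so divide each part by 3:
= -2 + (4/3)i


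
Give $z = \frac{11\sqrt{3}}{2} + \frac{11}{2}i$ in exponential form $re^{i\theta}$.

r = |z| = sqrt((11*sqrt(3)/2)^2 + (11/2)^2) = sqrt(363/4 + 121/4) = sqrt(121) = 11
θ = arctan(b/a) = arctan(5.5/9.5263) (quadrant-adjusted) = 30° = π/6
z = 11e^(i*π/6)


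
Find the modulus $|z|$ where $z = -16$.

|z| = sqrt(a^2 + b^2) = sqrt((-16)^2 + 0^2) = sqrt(256) = 16


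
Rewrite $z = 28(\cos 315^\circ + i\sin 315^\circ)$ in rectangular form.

a = r cos θ = 28 * sqrt(2)/2 = 14*sqrt(2)
b = r sin θ = 28 * -sqrt(2)/2 = -14*sqrt(2)
z = 14*sqrt(2) - 14*sqrt(2)i


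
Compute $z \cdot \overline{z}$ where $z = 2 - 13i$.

z * conjugate(z) = |z|^2 = a^2 + b^2
= 2^2 + (-13)^2 = 173


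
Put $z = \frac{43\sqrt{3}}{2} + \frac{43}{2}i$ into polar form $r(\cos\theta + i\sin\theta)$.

r = |z| = sqrt(a^2 + b^2) = sqrt((43*sqrt(3)/2)^2 + (43/2)^2) = sqrt(5547/4 + 1849/4) = sqrt(1849) = 43
θ = arctan(b/a) = arctan(21.5/37.2391) (quadrant-adjusted) = 30°
z = 43(cos 30° + i sin 30°)


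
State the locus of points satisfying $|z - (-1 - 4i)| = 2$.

|z - z0| = r describes a circle centered at z0 with radius r
Here z0 = -1 - 4i and r = 2
Locus: Circle centered at (-1, -4) with radius 2


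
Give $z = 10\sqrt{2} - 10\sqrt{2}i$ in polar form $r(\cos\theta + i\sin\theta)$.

r = |z| = sqrt(a^2 + b^2) = sqrt((10*sqrt(2))^2 + (-10*sqrt(2))^2) = sqrt(200 + 200) = sqrt(400) = 20
θ = arctan(b/a) = arctan(-14.1421/14.1421) (quadrant-adjusted) = 315°
z = 20(cos 315° + i sin 315°)


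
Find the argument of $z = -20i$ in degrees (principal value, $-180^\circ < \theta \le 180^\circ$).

a = 0 and b < 0, so z lies on the negative imaginary axis: θ = -90°


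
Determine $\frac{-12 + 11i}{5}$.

Divisor is real, so divide each part by 5:
= -12/5 + (11/5)i


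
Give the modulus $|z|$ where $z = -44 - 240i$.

|z| = sqrt(a^2 + b^2) = sqrt((-44)^2 + (-240)^2) = sqrt(59536) = 244


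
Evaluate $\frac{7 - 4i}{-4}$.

Divisor is real, so divide each part by -4:
= -7/4 + i


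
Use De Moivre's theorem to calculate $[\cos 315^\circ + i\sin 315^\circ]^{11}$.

By De Moivre: z^n = r^n(cos(nθ) + i sin(nθ))
= 1^11(cos(11*315°) + i sin(11*315°))
= 1(cos 225° + i sin 225°)
= -sqrt(2)/2 - (sqrt(2)/2)i


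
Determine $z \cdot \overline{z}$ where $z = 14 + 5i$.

z * conjugate(z) = |z|^2 = a^2 + b^2
= 14^2 + 5^2 = 221


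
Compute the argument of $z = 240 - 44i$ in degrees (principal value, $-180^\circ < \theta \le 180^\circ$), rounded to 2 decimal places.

θ = arctan(b/a) = arctan(-44/240) (quadrant-adjusted) = -10.39°


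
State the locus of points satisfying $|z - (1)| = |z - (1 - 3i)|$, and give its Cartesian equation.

|z - z1| = |z - z2| means z is equidistant from z1 and z2,
i.e. the perpendicular bisector of the segment from (1, 0) to (1, -3) (midpoint (1, -3/2)).
With z = x + yi, square both sides:
(x - 1)^2 + (y - 0)^2 = (x - 1)^2 + (y - (-3))^2
The x^2 and y^2 terms cancel: 0x + (-6)y = 10 - 1 = 9
Simplify: y = -3/2
Locus: Perpendicular bisector of the segment from (1, 0) to (1, -3): the line y = -3/2


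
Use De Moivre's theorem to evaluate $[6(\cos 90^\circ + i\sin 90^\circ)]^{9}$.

By De Moivre: z^n = r^n(cos(nθ) + i sin(nθ))
= 6^9(cos(9*90°) + i sin(9*90°))
= 10077696(cos 90° + i sin 90°)
= 10077696i


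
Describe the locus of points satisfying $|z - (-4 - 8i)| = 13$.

|z - z0| = r describes a circle centered at z0 with radius r
Here z0 = -4 - 8i and r = 13
Locus: Circle centered at (-4, -8) with radius 13


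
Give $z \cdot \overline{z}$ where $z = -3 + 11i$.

z * conjugate(z) = |z|^2 = a^2 + b^2
= (-3)^2 + 11^2 = 130


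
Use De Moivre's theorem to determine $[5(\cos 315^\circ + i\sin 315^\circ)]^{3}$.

By De Moivre: z^n = r^n(cos(nθ) + i sin(nθ))
= 5^3(cos(3*315°) + i sin(3*315°))
= 125(cos 225° + i sin 225°)
= -125*sqrt(2)/2 - (125*sqrt(2)/2)i


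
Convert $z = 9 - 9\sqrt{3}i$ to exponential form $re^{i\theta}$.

r = |z| = sqrt((9)^2 + (-9*sqrt(3))^2) = sqrt(81 + 243) = sqrt(324) = 18
θ = arctan(b/a) = arctan(-15.5885/9) (quadrant-adjusted) = -60° = -π/3
z = 18e^(-i*π/3)


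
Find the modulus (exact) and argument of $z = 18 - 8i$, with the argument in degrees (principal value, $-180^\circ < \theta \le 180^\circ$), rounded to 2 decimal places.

|z| = sqrt(18^2 + (-8)^2) = sqrt(388)
arg(z) = arctan(b/a) = arctan(-8/18) (quadrant-adjusted) = -23.96°


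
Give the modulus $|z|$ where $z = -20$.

|z| = sqrt(a^2 + b^2) = sqrt((-20)^2 + 0^2) = sqrt(400) = 20


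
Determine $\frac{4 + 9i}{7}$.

Divisor is real, so divide each part by 7:
= 4/7 + (9/7)i
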